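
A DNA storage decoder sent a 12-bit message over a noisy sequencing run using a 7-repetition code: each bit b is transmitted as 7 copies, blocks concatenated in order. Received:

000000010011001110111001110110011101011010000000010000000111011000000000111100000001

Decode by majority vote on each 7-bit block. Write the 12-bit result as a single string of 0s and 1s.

001111001010

Block 1 (0000000): 0 ones → 0
Block 2 (1001100): 3 ones → 0
Block 3 (1110111): 6 ones → 1
Block 4 (0011101): 4 ones → 1
Block 5 (1001110): 4 ones → 1
Block 6 (1011010): 4 ones → 1
Block 7 (0000000): 0 ones → 0
Block 8 (1000000): 1 one → 0
Block 9 (0111011): 5 ones → 1
Block 10 (0000000): 0 ones → 0
Block 11 (0011110): 4 ones → 1
Block 12 (0000001): 1 one → 0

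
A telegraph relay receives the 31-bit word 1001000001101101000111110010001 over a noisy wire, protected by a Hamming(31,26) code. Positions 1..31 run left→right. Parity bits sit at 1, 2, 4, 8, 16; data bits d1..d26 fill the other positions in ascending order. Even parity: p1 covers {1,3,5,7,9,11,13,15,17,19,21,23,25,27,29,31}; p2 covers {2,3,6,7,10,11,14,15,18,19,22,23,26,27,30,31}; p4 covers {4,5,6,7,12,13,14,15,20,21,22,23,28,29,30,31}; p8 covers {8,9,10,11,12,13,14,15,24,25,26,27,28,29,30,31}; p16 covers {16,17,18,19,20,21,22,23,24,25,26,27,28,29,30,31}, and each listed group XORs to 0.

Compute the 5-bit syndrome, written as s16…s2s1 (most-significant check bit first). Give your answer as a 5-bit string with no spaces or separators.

s1 (pos 1,3,5,7,9,11,13,15,17,19,21,23,25,27,29,31): 1⊕0⊕0⊕0⊕0⊕1⊕1⊕0⊕0⊕0⊕1⊕1⊕0⊕1⊕0⊕1 = 1
s2 (pos 2,3,6,7,10,11,14,15,18,19,22,23,26,27,30,31): 0⊕0⊕0⊕0⊕1⊕1⊕1⊕0⊕0⊕0⊕1⊕1⊕0⊕1⊕0⊕1 = 1
s4 (pos 4,5,6,7,12,13,14,15,20,21,22,23,28,29,30,31): 1⊕0⊕0⊕0⊕0⊕1⊕1⊕0⊕1⊕1⊕1⊕1⊕0⊕0⊕0⊕1 = 0
s8 (pos 8,9,10,11,12,13,14,15,24,25,26,27,28,29,30,31): 0⊕0⊕1⊕1⊕0⊕1⊕1⊕0⊕1⊕0⊕0⊕1⊕0⊕0⊕0⊕1 = 1
s16 (pos 16,17,18,19,20,21,22,23,24,25,26,27,28,29,30,31): 1⊕0⊕0⊕0⊕1⊕1⊕1⊕1⊕1⊕0⊕0⊕1⊕0⊕0⊕0⊕1 = 0
Syndrome s16…s1 = 01011 → error at position 11.

01011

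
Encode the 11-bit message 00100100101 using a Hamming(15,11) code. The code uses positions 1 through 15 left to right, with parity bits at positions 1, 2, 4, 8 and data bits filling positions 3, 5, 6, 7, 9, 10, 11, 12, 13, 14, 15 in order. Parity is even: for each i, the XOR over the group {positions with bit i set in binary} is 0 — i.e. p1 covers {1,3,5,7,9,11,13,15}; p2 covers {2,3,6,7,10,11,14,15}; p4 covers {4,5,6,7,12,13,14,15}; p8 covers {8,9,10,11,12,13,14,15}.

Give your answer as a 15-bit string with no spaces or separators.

Place data at non-parity positions: p1 p2 0 p4 0 1 0 p8 0 1 0 0 1 0 1
p1 (pos 1,3,5,7,9,11,13,15): XOR of data positions = 0⊕0⊕0⊕0⊕0⊕1⊕1 = 0
p2 (pos 2,3,6,7,10,11,14,15): XOR of data positions = 0⊕1⊕0⊕1⊕0⊕0⊕1 = 1
p4 (pos 4,5,6,7,12,13,14,15): XOR of data positions = 0⊕1⊕0⊕0⊕1⊕0⊕1 = 1
p8 (pos 8,9,10,11,12,13,14,15): XOR of data positions = 0⊕1⊕0⊕0⊕1⊕0⊕1 = 1
Codeword: 010101010100101

010101010100101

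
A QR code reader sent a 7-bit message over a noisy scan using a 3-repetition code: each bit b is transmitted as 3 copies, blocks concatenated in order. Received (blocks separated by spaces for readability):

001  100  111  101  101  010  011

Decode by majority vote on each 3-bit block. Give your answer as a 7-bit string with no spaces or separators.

0011101

Block 1 (001): 1 one → 0
Block 2 (100): 1 one → 0
Block 3 (111): 3 ones → 1
Block 4 (101): 2 ones → 1
Block 5 (101): 2 ones → 1
Block 6 (010): 1 one → 0
Block 7 (011): 2 ones → 1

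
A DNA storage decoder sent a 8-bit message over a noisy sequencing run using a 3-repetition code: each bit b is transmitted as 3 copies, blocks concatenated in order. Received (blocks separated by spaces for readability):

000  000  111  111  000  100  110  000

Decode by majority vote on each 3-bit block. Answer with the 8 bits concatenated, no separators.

Block 1 (000): 0 ones → 0
Block 2 (000): 0 ones → 0
Block 3 (111): 3 ones → 1
Block 4 (111): 3 ones → 1
Block 5 (000): 0 ones → 0
Block 6 (100): 1 one → 0
Block 7 (110): 2 ones → 1
Block 8 (000): 0 ones → 0

00110010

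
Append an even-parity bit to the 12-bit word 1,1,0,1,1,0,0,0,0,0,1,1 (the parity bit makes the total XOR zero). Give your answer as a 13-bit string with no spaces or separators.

XOR of the 12 data bits: 1⊕1⊕0⊕1⊕1⊕0⊕0⊕0⊕0⊕0⊕1⊕1 = 0
Parity bit = 0 (so all 13 bits XOR to 0).

1101100000110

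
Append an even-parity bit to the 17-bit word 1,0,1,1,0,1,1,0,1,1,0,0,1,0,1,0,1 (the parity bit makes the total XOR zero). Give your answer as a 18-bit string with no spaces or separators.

XOR of the 17 data bits: 1⊕0⊕1⊕1⊕0⊕1⊕1⊕0⊕1⊕1⊕0⊕0⊕1⊕0⊕1⊕0⊕1 = 0
Parity bit = 0 (so all 18 bits XOR to 0).

101101101100101010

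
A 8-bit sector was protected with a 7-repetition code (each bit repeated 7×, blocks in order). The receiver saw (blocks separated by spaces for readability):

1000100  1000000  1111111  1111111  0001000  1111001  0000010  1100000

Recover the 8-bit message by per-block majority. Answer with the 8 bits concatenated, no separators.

Block 1 (1000100): 2 ones → 0
Block 2 (1000000): 1 one → 0
Block 3 (1111111): 7 ones → 1
Block 4 (1111111): 7 ones → 1
Block 5 (0001000): 1 one → 0
Block 6 (1111001): 5 ones → 1
Block 7 (0000010): 1 one → 0
Block 8 (1100000): 2 ones → 0

00110100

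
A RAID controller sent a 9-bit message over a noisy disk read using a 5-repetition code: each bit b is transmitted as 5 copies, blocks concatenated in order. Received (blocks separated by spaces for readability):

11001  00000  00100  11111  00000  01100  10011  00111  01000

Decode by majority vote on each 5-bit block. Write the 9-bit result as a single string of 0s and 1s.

Block 1 (11001): 3 ones → 1
Block 2 (00000): 0 ones → 0
Block 3 (00100): 1 one → 0
Block 4 (11111): 5 ones → 1
Block 5 (00000): 0 ones → 0
Block 6 (01100): 2 ones → 0
Block 7 (10011): 3 ones → 1
Block 8 (00111): 3 ones → 1
Block 9 (01000): 1 one → 0

100100110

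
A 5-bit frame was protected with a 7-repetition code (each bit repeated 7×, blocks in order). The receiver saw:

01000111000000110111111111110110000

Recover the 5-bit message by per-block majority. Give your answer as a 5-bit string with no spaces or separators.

00110

Block 1 (0100011): 3 ones → 0
Block 2 (1000000): 1 one → 0
Block 3 (1101111): 6 ones → 1
Block 4 (1111111): 7 ones → 1
Block 5 (0110000): 2 ones → 0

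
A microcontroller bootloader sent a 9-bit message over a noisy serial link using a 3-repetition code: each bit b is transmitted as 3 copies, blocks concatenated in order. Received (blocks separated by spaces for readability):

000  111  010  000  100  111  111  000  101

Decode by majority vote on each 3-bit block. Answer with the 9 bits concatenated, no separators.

Block 1 (000): 0 ones → 0
Block 2 (111): 3 ones → 1
Block 3 (010): 1 one → 0
Block 4 (000): 0 ones → 0
Block 5 (100): 1 one → 0
Block 6 (111): 3 ones → 1
Block 7 (111): 3 ones → 1
Block 8 (000): 0 ones → 0
Block 9 (101): 2 ones → 1

010001101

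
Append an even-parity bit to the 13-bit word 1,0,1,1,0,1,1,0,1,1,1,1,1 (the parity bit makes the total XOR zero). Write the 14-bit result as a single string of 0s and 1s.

XOR of the 13 data bits: 1⊕0⊕1⊕1⊕0⊕1⊕1⊕0⊕1⊕1⊕1⊕1⊕1 = 0
Parity bit = 0 (so all 14 bits XOR to 0).

10110110111110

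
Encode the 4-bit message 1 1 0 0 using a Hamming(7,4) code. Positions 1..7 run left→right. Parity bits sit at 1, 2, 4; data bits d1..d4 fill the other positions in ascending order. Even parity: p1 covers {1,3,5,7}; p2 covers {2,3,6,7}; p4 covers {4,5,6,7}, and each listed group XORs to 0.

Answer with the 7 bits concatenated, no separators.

0111100

Place data at non-parity positions: p1 p2 1 p4 1 0 0
p1 (pos 1,3,5,7): XOR of data positions = 1⊕1⊕0 = 0
p2 (pos 2,3,6,7): XOR of data positions = 1⊕0⊕0 = 1
p4 (pos 4,5,6,7): XOR of data positions = 1⊕0⊕0 = 1
Codeword: 0111100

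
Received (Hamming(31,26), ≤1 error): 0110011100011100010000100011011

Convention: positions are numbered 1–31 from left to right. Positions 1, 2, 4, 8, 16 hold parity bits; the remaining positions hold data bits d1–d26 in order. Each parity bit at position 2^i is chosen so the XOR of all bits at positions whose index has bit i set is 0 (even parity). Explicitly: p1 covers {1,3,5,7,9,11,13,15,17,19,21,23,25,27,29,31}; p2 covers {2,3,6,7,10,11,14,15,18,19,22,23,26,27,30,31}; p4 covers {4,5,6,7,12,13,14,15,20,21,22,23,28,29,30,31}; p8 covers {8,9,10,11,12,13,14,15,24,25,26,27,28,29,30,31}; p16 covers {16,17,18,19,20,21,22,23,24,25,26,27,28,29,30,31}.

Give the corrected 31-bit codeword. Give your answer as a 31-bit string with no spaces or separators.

s1 (pos 1,3,5,7,9,11,13,15,17,19,21,23,25,27,29,31): 0⊕1⊕0⊕1⊕0⊕0⊕1⊕0⊕0⊕0⊕0⊕1⊕0⊕1⊕0⊕1 = 0
s2 (pos 2,3,6,7,10,11,14,15,18,19,22,23,26,27,30,31): 1⊕1⊕1⊕1⊕0⊕0⊕1⊕0⊕1⊕0⊕0⊕1⊕0⊕1⊕1⊕1 = 0
s4 (pos 4,5,6,7,12,13,14,15,20,21,22,23,28,29,30,31): 0⊕0⊕1⊕1⊕1⊕1⊕1⊕0⊕0⊕0⊕0⊕1⊕1⊕0⊕1⊕1 = 1
s8 (pos 8,9,10,11,12,13,14,15,24,25,26,27,28,29,30,31): 1⊕0⊕0⊕0⊕1⊕1⊕1⊕0⊕0⊕0⊕0⊕1⊕1⊕0⊕1⊕1 = 0
s16 (pos 16,17,18,19,20,21,22,23,24,25,26,27,28,29,30,31): 0⊕0⊕1⊕0⊕0⊕0⊕0⊕1⊕0⊕0⊕0⊕1⊕1⊕0⊕1⊕1 = 0
Syndrome s16…s1 = 00100 → error at position 4.
Flip position 4: 0110011100011100010000100011011 → 0111011100011100010000100011011

0111011100011100010000100011011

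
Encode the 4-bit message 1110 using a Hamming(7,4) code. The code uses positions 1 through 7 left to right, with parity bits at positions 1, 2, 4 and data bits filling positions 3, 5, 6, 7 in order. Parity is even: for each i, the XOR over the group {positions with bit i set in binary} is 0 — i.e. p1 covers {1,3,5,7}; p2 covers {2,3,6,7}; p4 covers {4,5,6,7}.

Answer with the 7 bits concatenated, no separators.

0010110

Place data at non-parity positions: p1 p2 1 p4 1 1 0
p1 (pos 1,3,5,7): XOR of data positions = 1⊕1⊕0 = 0
p2 (pos 2,3,6,7): XOR of data positions = 1⊕1⊕0 = 0
p4 (pos 4,5,6,7): XOR of data positions = 1⊕1⊕0 = 0
Codeword: 0010110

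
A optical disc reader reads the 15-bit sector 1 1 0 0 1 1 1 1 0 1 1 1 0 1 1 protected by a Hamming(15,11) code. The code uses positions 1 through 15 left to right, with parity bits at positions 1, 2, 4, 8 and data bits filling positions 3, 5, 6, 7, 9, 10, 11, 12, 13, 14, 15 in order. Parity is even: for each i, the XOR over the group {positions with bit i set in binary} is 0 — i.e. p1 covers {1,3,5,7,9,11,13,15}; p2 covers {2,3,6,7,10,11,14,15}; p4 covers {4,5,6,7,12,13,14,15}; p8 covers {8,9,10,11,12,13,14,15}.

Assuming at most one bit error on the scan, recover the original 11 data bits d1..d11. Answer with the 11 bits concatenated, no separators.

s1 (pos 1,3,5,7,9,11,13,15): 1⊕0⊕1⊕1⊕0⊕1⊕0⊕1 = 1
s2 (pos 2,3,6,7,10,11,14,15): 1⊕0⊕1⊕1⊕1⊕1⊕1⊕1 = 1
s4 (pos 4,5,6,7,12,13,14,15): 0⊕1⊕1⊕1⊕1⊕0⊕1⊕1 = 0
s8 (pos 8,9,10,11,12,13,14,15): 1⊕0⊕1⊕1⊕1⊕0⊕1⊕1 = 0
Syndrome s8…s1 = 0011 → error at position 3.
Flip position 3: 110011110111011 → 111011110111011
Read data bits from positions 3,5,6,7,9,10,11,12,13,14,15: 11110111011

11110111011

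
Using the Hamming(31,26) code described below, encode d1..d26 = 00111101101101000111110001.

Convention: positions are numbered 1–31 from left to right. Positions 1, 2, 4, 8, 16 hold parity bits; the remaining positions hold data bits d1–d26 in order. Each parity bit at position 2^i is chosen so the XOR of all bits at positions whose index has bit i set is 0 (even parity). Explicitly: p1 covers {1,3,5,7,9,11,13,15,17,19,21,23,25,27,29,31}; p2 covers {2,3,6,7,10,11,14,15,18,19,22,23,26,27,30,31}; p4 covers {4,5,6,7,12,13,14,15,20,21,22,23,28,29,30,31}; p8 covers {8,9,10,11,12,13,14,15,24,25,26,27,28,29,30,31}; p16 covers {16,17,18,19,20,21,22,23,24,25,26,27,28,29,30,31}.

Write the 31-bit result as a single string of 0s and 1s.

Place data at non-parity positions: p1 p2 0 p4 0 1 1 p8 1 1 0 1 1 0 1 p16 1 0 1 0 0 0 1 1 1 1 1 0 0 0 1
p1 (pos 1,3,5,7,9,11,13,15,17,19,21,23,25,27,29,31): XOR of data positions = 0⊕0⊕1⊕1⊕0⊕1⊕1⊕1⊕1⊕0⊕1⊕1⊕1⊕0⊕1 = 0
p2 (pos 2,3,6,7,10,11,14,15,18,19,22,23,26,27,30,31): XOR of data positions = 0⊕1⊕1⊕1⊕0⊕0⊕1⊕0⊕1⊕0⊕1⊕1⊕1⊕0⊕1 = 1
p4 (pos 4,5,6,7,12,13,14,15,20,21,22,23,28,29,30,31): XOR of data positions = 0⊕1⊕1⊕1⊕1⊕0⊕1⊕0⊕0⊕0⊕1⊕0⊕0⊕0⊕1 = 1
p8 (pos 8,9,10,11,12,13,14,15,24,25,26,27,28,29,30,31): XOR of data positions = 1⊕1⊕0⊕1⊕1⊕0⊕1⊕1⊕1⊕1⊕1⊕0⊕0⊕0⊕1 = 0
p16 (pos 16,17,18,19,20,21,22,23,24,25,26,27,28,29,30,31): XOR of data positions = 1⊕0⊕1⊕0⊕0⊕0⊕1⊕1⊕1⊕1⊕1⊕0⊕0⊕0⊕1 = 0
Codeword: 0101011011011010101000111110001

0101011011011010101000111110001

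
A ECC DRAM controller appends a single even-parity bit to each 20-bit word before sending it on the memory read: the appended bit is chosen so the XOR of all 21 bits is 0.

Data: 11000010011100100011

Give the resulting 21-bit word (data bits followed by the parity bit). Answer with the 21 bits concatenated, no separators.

110000100111001000111

XOR of the 20 data bits: 1⊕1⊕0⊕0⊕0⊕0⊕1⊕0⊕0⊕1⊕1⊕1⊕0⊕0⊕1⊕0⊕0⊕0⊕1⊕1 = 1
Parity bit = 1 (so all 21 bits XOR to 0).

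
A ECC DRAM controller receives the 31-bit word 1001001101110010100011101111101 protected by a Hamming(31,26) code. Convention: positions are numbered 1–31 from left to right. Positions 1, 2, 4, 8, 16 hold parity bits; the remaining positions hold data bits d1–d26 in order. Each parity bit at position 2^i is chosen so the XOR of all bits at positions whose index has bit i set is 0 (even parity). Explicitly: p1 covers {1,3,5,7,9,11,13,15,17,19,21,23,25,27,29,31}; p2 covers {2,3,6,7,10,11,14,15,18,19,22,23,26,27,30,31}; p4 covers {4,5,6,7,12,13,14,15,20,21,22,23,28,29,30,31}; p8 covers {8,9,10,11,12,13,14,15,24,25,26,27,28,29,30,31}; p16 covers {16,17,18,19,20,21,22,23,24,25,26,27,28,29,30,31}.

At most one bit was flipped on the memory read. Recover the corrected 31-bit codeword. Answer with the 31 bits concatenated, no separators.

1001001101010010100011101111101

s1 (pos 1,3,5,7,9,11,13,15,17,19,21,23,25,27,29,31): 1⊕0⊕0⊕1⊕0⊕1⊕0⊕1⊕1⊕0⊕1⊕1⊕1⊕1⊕1⊕1 = 1
s2 (pos 2,3,6,7,10,11,14,15,18,19,22,23,26,27,30,31): 0⊕0⊕0⊕1⊕1⊕1⊕0⊕1⊕0⊕0⊕1⊕1⊕1⊕1⊕0⊕1 = 1
s4 (pos 4,5,6,7,12,13,14,15,20,21,22,23,28,29,30,31): 1⊕0⊕0⊕1⊕1⊕0⊕0⊕1⊕0⊕1⊕1⊕1⊕1⊕1⊕0⊕1 = 0
s8 (pos 8,9,10,11,12,13,14,15,24,25,26,27,28,29,30,31): 1⊕0⊕1⊕1⊕1⊕0⊕0⊕1⊕0⊕1⊕1⊕1⊕1⊕1⊕0⊕1 = 1
s16 (pos 16,17,18,19,20,21,22,23,24,25,26,27,28,29,30,31): 0⊕1⊕0⊕0⊕0⊕1⊕1⊕1⊕0⊕1⊕1⊕1⊕1⊕1⊕0⊕1 = 0
Syndrome s16…s1 = 01011 → error at position 11.
Flip position 11: 1001001101110010100011101111101 → 1001001101010010100011101111101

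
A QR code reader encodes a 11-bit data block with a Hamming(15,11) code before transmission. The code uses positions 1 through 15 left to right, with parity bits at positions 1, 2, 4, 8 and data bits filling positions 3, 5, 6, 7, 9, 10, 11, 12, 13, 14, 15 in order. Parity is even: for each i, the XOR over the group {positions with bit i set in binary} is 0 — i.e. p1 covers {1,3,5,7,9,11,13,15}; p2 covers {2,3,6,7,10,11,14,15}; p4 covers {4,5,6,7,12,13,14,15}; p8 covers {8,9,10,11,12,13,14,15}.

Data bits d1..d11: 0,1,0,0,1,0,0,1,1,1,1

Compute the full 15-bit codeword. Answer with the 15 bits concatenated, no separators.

Place data at non-parity positions: p1 p2 0 p4 1 0 0 p8 1 0 0 1 1 1 1
p1 (pos 1,3,5,7,9,11,13,15): XOR of data positions = 0⊕1⊕0⊕1⊕0⊕1⊕1 = 0
p2 (pos 2,3,6,7,10,11,14,15): XOR of data positions = 0⊕0⊕0⊕0⊕0⊕1⊕1 = 0
p4 (pos 4,5,6,7,12,13,14,15): XOR of data positions = 1⊕0⊕0⊕1⊕1⊕1⊕1 = 1
p8 (pos 8,9,10,11,12,13,14,15): XOR of data positions = 1⊕0⊕0⊕1⊕1⊕1⊕1 = 1
Codeword: 000110011001111

000110011001111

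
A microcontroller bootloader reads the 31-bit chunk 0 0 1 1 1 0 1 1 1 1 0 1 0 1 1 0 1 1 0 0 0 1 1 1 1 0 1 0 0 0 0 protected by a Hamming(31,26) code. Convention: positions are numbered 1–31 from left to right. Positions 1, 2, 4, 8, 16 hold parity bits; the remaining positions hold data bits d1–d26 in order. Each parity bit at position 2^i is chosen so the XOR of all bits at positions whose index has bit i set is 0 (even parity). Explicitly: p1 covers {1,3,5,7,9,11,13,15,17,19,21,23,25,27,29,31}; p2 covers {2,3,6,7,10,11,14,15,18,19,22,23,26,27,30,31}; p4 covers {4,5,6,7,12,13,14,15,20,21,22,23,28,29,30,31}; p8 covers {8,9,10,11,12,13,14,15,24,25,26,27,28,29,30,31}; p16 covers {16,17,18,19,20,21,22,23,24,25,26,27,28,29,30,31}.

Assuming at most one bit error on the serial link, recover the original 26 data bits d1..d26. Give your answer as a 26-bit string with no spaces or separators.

11011101011110001111000000

s1 (pos 1,3,5,7,9,11,13,15,17,19,21,23,25,27,29,31): 0⊕1⊕1⊕1⊕1⊕0⊕0⊕1⊕1⊕0⊕0⊕1⊕1⊕1⊕0⊕0 = 1
s2 (pos 2,3,6,7,10,11,14,15,18,19,22,23,26,27,30,31): 0⊕1⊕0⊕1⊕1⊕0⊕1⊕1⊕1⊕0⊕1⊕1⊕0⊕1⊕0⊕0 = 1
s4 (pos 4,5,6,7,12,13,14,15,20,21,22,23,28,29,30,31): 1⊕1⊕0⊕1⊕1⊕0⊕1⊕1⊕0⊕0⊕1⊕1⊕0⊕0⊕0⊕0 = 0
s8 (pos 8,9,10,11,12,13,14,15,24,25,26,27,28,29,30,31): 1⊕1⊕1⊕0⊕1⊕0⊕1⊕1⊕1⊕1⊕0⊕1⊕0⊕0⊕0⊕0 = 1
s16 (pos 16,17,18,19,20,21,22,23,24,25,26,27,28,29,30,31): 0⊕1⊕1⊕0⊕0⊕0⊕1⊕1⊕1⊕1⊕0⊕1⊕0⊕0⊕0⊕0 = 1
Syndrome s16…s1 = 11011 → error at position 27.
Flip position 27: 0011101111010110110001111010000 → 0011101111010110110001111000000
Read data bits from positions 3,5,6,7,9,10,11,12,13,14,15,17,18,19,20,21,22,23,24,25,26,27,28,29,30,31: 11011101011110001111000000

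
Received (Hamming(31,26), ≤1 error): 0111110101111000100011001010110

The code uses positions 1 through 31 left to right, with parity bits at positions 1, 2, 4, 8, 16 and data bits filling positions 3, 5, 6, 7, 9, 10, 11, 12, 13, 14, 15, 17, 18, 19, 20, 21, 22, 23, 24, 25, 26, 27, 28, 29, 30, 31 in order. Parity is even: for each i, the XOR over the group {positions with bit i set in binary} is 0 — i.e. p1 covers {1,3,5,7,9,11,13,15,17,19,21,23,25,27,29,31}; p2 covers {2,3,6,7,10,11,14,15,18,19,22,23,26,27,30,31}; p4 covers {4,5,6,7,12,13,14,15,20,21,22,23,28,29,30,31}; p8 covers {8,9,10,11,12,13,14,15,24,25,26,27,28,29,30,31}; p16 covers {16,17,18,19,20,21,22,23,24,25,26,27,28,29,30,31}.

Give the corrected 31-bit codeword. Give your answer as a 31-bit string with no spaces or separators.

s1 (pos 1,3,5,7,9,11,13,15,17,19,21,23,25,27,29,31): 0⊕1⊕1⊕0⊕0⊕1⊕1⊕0⊕1⊕0⊕1⊕0⊕1⊕1⊕1⊕0 = 1
s2 (pos 2,3,6,7,10,11,14,15,18,19,22,23,26,27,30,31): 1⊕1⊕1⊕0⊕1⊕1⊕0⊕0⊕0⊕0⊕1⊕0⊕0⊕1⊕1⊕0 = 0
s4 (pos 4,5,6,7,12,13,14,15,20,21,22,23,28,29,30,31): 1⊕1⊕1⊕0⊕1⊕1⊕0⊕0⊕0⊕1⊕1⊕0⊕0⊕1⊕1⊕0 = 1
s8 (pos 8,9,10,11,12,13,14,15,24,25,26,27,28,29,30,31): 1⊕0⊕1⊕1⊕1⊕1⊕0⊕0⊕0⊕1⊕0⊕1⊕0⊕1⊕1⊕0 = 1
s16 (pos 16,17,18,19,20,21,22,23,24,25,26,27,28,29,30,31): 0⊕1⊕0⊕0⊕0⊕1⊕1⊕0⊕0⊕1⊕0⊕1⊕0⊕1⊕1⊕0 = 1
Syndrome s16…s1 = 11101 → error at position 29.
Flip position 29: 0111110101111000100011001010110 → 0111110101111000100011001010010

0111110101111000100011001010010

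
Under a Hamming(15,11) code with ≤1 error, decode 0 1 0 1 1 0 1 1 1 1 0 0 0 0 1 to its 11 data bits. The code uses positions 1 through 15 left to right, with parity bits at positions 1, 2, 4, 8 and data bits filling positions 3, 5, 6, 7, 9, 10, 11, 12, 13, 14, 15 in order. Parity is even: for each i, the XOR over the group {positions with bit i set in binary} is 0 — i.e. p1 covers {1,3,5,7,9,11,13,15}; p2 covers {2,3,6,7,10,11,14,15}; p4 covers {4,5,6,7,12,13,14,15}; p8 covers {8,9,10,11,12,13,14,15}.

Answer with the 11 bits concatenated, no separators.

01011100001

s1 (pos 1,3,5,7,9,11,13,15): 0⊕0⊕1⊕1⊕1⊕0⊕0⊕1 = 0
s2 (pos 2,3,6,7,10,11,14,15): 1⊕0⊕0⊕1⊕1⊕0⊕0⊕1 = 0
s4 (pos 4,5,6,7,12,13,14,15): 1⊕1⊕0⊕1⊕0⊕0⊕0⊕1 = 0
s8 (pos 8,9,10,11,12,13,14,15): 1⊕1⊕1⊕0⊕0⊕0⊕0⊕1 = 0
Syndrome s8…s1 = 0000 → no error.
Read data bits from positions 3,5,6,7,9,10,11,12,13,14,15: 01011100001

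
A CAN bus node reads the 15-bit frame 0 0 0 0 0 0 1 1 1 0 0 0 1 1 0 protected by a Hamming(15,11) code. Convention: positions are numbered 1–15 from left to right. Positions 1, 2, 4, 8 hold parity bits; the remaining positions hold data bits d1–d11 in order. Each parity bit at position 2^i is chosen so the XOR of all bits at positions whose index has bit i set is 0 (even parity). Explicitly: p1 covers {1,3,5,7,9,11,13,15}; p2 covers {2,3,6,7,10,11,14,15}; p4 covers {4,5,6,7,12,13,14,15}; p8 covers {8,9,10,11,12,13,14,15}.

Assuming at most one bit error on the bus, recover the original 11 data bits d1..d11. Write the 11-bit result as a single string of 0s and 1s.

s1 (pos 1,3,5,7,9,11,13,15): 0⊕0⊕0⊕1⊕1⊕0⊕1⊕0 = 1
s2 (pos 2,3,6,7,10,11,14,15): 0⊕0⊕0⊕1⊕0⊕0⊕1⊕0 = 0
s4 (pos 4,5,6,7,12,13,14,15): 0⊕0⊕0⊕1⊕0⊕1⊕1⊕0 = 1
s8 (pos 8,9,10,11,12,13,14,15): 1⊕1⊕0⊕0⊕0⊕1⊕1⊕0 = 0
Syndrome s8…s1 = 0101 → error at position 5.
Flip position 5: 000000111000110 → 000010111000110
Read data bits from positions 3,5,6,7,9,10,11,12,13,14,15: 01011000110

01011000110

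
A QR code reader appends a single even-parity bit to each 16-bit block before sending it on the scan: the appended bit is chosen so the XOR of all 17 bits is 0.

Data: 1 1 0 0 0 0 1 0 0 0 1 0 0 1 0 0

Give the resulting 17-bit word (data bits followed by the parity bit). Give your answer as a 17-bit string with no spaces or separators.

XOR of the 16 data bits: 1⊕1⊕0⊕0⊕0⊕0⊕1⊕0⊕0⊕0⊕1⊕0⊕0⊕1⊕0⊕0 = 1
Parity bit = 1 (so all 17 bits XOR to 0).

11000010001001001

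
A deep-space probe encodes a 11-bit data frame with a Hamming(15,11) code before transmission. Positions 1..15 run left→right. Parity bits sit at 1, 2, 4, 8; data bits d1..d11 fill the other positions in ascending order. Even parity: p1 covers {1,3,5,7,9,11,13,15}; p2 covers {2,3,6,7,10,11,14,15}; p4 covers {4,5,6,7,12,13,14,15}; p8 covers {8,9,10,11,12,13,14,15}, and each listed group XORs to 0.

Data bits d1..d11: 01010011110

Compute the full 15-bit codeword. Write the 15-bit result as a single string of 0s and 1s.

Place data at non-parity positions: p1 p2 0 p4 1 0 1 p8 0 0 1 1 1 1 0
p1 (pos 1,3,5,7,9,11,13,15): XOR of data positions = 0⊕1⊕1⊕0⊕1⊕1⊕0 = 0
p2 (pos 2,3,6,7,10,11,14,15): XOR of data positions = 0⊕0⊕1⊕0⊕1⊕1⊕0 = 1
p4 (pos 4,5,6,7,12,13,14,15): XOR of data positions = 1⊕0⊕1⊕1⊕1⊕1⊕0 = 1
p8 (pos 8,9,10,11,12,13,14,15): XOR of data positions = 0⊕0⊕1⊕1⊕1⊕1⊕0 = 0
Codeword: 010110100011110

010110100011110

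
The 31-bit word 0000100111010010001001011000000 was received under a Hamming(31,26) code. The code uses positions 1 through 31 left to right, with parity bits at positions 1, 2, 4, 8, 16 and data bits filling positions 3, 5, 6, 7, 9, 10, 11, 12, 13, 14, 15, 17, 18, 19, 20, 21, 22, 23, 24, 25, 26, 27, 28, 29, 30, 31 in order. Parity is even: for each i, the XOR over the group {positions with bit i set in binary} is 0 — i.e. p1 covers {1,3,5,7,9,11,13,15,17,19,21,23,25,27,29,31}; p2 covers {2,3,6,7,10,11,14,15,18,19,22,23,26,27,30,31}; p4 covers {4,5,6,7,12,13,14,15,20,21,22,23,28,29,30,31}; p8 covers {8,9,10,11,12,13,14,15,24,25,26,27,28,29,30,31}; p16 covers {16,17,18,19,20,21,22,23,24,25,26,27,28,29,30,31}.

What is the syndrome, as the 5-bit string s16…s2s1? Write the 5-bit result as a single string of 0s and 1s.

01001

s1 (pos 1,3,5,7,9,11,13,15,17,19,21,23,25,27,29,31): 0⊕0⊕1⊕0⊕1⊕0⊕0⊕1⊕0⊕1⊕0⊕0⊕1⊕0⊕0⊕0 = 1
s2 (pos 2,3,6,7,10,11,14,15,18,19,22,23,26,27,30,31): 0⊕0⊕0⊕0⊕1⊕0⊕0⊕1⊕0⊕1⊕1⊕0⊕0⊕0⊕0⊕0 = 0
s4 (pos 4,5,6,7,12,13,14,15,20,21,22,23,28,29,30,31): 0⊕1⊕0⊕0⊕1⊕0⊕0⊕1⊕0⊕0⊕1⊕0⊕0⊕0⊕0⊕0 = 0
s8 (pos 8,9,10,11,12,13,14,15,24,25,26,27,28,29,30,31): 1⊕1⊕1⊕0⊕1⊕0⊕0⊕1⊕1⊕1⊕0⊕0⊕0⊕0⊕0⊕0 = 1
s16 (pos 16,17,18,19,20,21,22,23,24,25,26,27,28,29,30,31): 0⊕0⊕0⊕1⊕0⊕0⊕1⊕0⊕1⊕1⊕0⊕0⊕0⊕0⊕0⊕0 = 0
Syndrome s16…s1 = 01001 → error at position 9.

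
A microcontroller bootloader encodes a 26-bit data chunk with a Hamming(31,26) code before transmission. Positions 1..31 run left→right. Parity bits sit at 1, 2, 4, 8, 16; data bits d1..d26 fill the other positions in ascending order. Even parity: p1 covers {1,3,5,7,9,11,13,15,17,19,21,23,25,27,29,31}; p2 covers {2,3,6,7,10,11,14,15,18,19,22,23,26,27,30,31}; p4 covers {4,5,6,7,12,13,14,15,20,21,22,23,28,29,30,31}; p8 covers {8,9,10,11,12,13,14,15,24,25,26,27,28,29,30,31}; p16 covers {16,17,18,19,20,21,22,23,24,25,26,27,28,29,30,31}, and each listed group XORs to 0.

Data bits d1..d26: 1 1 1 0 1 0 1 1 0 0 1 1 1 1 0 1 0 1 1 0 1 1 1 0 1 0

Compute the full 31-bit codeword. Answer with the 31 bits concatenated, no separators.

Place data at non-parity positions: p1 p2 1 p4 1 1 0 p8 1 0 1 1 0 0 1 p16 1 1 1 0 1 0 1 1 0 1 1 1 0 1 0
p1 (pos 1,3,5,7,9,11,13,15,17,19,21,23,25,27,29,31): XOR of data positions = 1⊕1⊕0⊕1⊕1⊕0⊕1⊕1⊕1⊕1⊕1⊕0⊕1⊕0⊕0 = 0
p2 (pos 2,3,6,7,10,11,14,15,18,19,22,23,26,27,30,31): XOR of data positions = 1⊕1⊕0⊕0⊕1⊕0⊕1⊕1⊕1⊕0⊕1⊕1⊕1⊕1⊕0 = 0
p4 (pos 4,5,6,7,12,13,14,15,20,21,22,23,28,29,30,31): XOR of data positions = 1⊕1⊕0⊕1⊕0⊕0⊕1⊕0⊕1⊕0⊕1⊕1⊕0⊕1⊕0 = 0
p8 (pos 8,9,10,11,12,13,14,15,24,25,26,27,28,29,30,31): XOR of data positions = 1⊕0⊕1⊕1⊕0⊕0⊕1⊕1⊕0⊕1⊕1⊕1⊕0⊕1⊕0 = 1
p16 (pos 16,17,18,19,20,21,22,23,24,25,26,27,28,29,30,31): XOR of data positions = 1⊕1⊕1⊕0⊕1⊕0⊕1⊕1⊕0⊕1⊕1⊕1⊕0⊕1⊕0 = 0
Codeword: 0010110110110010111010110111010

0010110110110010111010110111010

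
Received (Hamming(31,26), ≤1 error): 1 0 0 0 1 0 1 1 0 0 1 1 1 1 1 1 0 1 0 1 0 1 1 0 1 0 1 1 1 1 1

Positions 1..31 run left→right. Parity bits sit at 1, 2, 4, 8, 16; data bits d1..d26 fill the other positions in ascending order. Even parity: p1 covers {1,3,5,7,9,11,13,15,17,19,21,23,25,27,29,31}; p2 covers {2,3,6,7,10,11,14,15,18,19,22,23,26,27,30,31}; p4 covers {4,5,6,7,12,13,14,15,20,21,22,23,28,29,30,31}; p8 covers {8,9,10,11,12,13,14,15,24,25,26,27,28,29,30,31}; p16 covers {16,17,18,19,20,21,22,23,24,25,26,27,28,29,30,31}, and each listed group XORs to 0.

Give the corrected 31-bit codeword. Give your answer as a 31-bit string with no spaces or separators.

s1 (pos 1,3,5,7,9,11,13,15,17,19,21,23,25,27,29,31): 1⊕0⊕1⊕1⊕0⊕1⊕1⊕1⊕0⊕0⊕0⊕1⊕1⊕1⊕1⊕1 = 1
s2 (pos 2,3,6,7,10,11,14,15,18,19,22,23,26,27,30,31): 0⊕0⊕0⊕1⊕0⊕1⊕1⊕1⊕1⊕0⊕1⊕1⊕0⊕1⊕1⊕1 = 0
s4 (pos 4,5,6,7,12,13,14,15,20,21,22,23,28,29,30,31): 0⊕1⊕0⊕1⊕1⊕1⊕1⊕1⊕1⊕0⊕1⊕1⊕1⊕1⊕1⊕1 = 1
s8 (pos 8,9,10,11,12,13,14,15,24,25,26,27,28,29,30,31): 1⊕0⊕0⊕1⊕1⊕1⊕1⊕1⊕0⊕1⊕0⊕1⊕1⊕1⊕1⊕1 = 0
s16 (pos 16,17,18,19,20,21,22,23,24,25,26,27,28,29,30,31): 1⊕0⊕1⊕0⊕1⊕0⊕1⊕1⊕0⊕1⊕0⊕1⊕1⊕1⊕1⊕1 = 1
Syndrome s16…s1 = 10101 → error at position 21.
Flip position 21: 1000101100111111010101101011111 → 1000101100111111010111101011111

1000101100111111010111101011111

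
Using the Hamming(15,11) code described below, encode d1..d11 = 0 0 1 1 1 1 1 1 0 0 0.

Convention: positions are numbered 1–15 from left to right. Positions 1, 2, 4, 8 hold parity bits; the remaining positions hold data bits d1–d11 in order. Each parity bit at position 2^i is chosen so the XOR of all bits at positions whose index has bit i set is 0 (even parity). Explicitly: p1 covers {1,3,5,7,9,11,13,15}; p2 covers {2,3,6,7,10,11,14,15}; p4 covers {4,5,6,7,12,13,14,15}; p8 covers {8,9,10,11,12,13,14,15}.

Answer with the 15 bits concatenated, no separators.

Place data at non-parity positions: p1 p2 0 p4 0 1 1 p8 1 1 1 1 0 0 0
p1 (pos 1,3,5,7,9,11,13,15): XOR of data positions = 0⊕0⊕1⊕1⊕1⊕0⊕0 = 1
p2 (pos 2,3,6,7,10,11,14,15): XOR of data positions = 0⊕1⊕1⊕1⊕1⊕0⊕0 = 0
p4 (pos 4,5,6,7,12,13,14,15): XOR of data positions = 0⊕1⊕1⊕1⊕0⊕0⊕0 = 1
p8 (pos 8,9,10,11,12,13,14,15): XOR of data positions = 1⊕1⊕1⊕1⊕0⊕0⊕0 = 0
Codeword: 100101101111000

100101101111000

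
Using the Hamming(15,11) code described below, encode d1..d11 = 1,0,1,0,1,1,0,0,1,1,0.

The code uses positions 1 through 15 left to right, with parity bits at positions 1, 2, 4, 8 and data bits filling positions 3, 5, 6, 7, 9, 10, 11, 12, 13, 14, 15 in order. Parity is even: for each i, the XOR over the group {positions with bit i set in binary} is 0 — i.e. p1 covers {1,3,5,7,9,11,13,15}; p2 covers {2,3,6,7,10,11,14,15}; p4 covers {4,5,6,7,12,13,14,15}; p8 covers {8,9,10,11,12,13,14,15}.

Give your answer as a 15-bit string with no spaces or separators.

Place data at non-parity positions: p1 p2 1 p4 0 1 0 p8 1 1 0 0 1 1 0
p1 (pos 1,3,5,7,9,11,13,15): XOR of data positions = 1⊕0⊕0⊕1⊕0⊕1⊕0 = 1
p2 (pos 2,3,6,7,10,11,14,15): XOR of data positions = 1⊕1⊕0⊕1⊕0⊕1⊕0 = 0
p4 (pos 4,5,6,7,12,13,14,15): XOR of data positions = 0⊕1⊕0⊕0⊕1⊕1⊕0 = 1
p8 (pos 8,9,10,11,12,13,14,15): XOR of data positions = 1⊕1⊕0⊕0⊕1⊕1⊕0 = 0
Codeword: 101101001100110

101101001100110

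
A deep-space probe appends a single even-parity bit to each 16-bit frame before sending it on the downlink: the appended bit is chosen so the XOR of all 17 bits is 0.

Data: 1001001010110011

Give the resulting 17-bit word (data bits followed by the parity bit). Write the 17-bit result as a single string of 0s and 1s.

XOR of the 16 data bits: 1⊕0⊕0⊕1⊕0⊕0⊕1⊕0⊕1⊕0⊕1⊕1⊕0⊕0⊕1⊕1 = 0
Parity bit = 0 (so all 17 bits XOR to 0).

10010010101100110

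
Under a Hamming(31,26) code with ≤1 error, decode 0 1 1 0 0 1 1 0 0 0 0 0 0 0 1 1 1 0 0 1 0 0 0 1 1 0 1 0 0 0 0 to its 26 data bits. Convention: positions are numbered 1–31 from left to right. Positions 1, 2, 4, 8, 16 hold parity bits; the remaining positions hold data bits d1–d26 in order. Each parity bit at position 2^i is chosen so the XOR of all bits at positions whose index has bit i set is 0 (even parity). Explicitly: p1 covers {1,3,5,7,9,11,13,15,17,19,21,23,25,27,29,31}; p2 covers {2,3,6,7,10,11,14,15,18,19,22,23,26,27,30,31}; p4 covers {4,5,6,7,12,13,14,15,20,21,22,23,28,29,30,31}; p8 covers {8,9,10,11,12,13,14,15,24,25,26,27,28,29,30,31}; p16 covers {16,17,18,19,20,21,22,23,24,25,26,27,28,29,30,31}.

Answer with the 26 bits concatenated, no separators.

10110000001100100011010000

s1 (pos 1,3,5,7,9,11,13,15,17,19,21,23,25,27,29,31): 0⊕1⊕0⊕1⊕0⊕0⊕0⊕1⊕1⊕0⊕0⊕0⊕1⊕1⊕0⊕0 = 0
s2 (pos 2,3,6,7,10,11,14,15,18,19,22,23,26,27,30,31): 1⊕1⊕1⊕1⊕0⊕0⊕0⊕1⊕0⊕0⊕0⊕0⊕0⊕1⊕0⊕0 = 0
s4 (pos 4,5,6,7,12,13,14,15,20,21,22,23,28,29,30,31): 0⊕0⊕1⊕1⊕0⊕0⊕0⊕1⊕1⊕0⊕0⊕0⊕0⊕0⊕0⊕0 = 0
s8 (pos 8,9,10,11,12,13,14,15,24,25,26,27,28,29,30,31): 0⊕0⊕0⊕0⊕0⊕0⊕0⊕1⊕1⊕1⊕0⊕1⊕0⊕0⊕0⊕0 = 0
s16 (pos 16,17,18,19,20,21,22,23,24,25,26,27,28,29,30,31): 1⊕1⊕0⊕0⊕1⊕0⊕0⊕0⊕1⊕1⊕0⊕1⊕0⊕0⊕0⊕0 = 0
Syndrome s16…s1 = 00000 → no error.
Read data bits from positions 3,5,6,7,9,10,11,12,13,14,15,17,18,19,20,21,22,23,24,25,26,27,28,29,30,31: 10110000001100100011010000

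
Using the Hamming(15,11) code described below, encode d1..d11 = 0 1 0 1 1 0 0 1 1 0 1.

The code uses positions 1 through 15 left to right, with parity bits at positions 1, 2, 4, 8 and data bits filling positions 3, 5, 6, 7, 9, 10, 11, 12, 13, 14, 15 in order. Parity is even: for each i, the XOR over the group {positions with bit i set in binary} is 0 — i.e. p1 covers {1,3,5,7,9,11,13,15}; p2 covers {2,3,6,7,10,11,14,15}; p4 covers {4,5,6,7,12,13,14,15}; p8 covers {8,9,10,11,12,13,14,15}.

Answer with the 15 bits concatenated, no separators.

100110101001101

Place data at non-parity positions: p1 p2 0 p4 1 0 1 p8 1 0 0 1 1 0 1
p1 (pos 1,3,5,7,9,11,13,15): XOR of data positions = 0⊕1⊕1⊕1⊕0⊕1⊕1 = 1
p2 (pos 2,3,6,7,10,11,14,15): XOR of data positions = 0⊕0⊕1⊕0⊕0⊕0⊕1 = 0
p4 (pos 4,5,6,7,12,13,14,15): XOR of data positions = 1⊕0⊕1⊕1⊕1⊕0⊕1 = 1
p8 (pos 8,9,10,11,12,13,14,15): XOR of data positions = 1⊕0⊕0⊕1⊕1⊕0⊕1 = 0
Codeword: 100110101001101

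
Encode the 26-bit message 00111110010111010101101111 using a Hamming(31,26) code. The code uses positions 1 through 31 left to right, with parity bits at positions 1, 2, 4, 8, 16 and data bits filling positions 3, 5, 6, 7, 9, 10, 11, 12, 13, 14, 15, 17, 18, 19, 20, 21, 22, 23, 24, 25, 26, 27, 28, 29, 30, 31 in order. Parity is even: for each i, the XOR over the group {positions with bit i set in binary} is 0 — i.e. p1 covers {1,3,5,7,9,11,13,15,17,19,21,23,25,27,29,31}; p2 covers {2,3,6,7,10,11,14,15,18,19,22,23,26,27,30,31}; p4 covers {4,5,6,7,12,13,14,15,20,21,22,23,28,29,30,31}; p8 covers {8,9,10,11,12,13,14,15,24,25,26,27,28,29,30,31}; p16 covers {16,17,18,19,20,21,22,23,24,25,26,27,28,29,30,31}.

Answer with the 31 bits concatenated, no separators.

0101011011100101111010101101111

Place data at non-parity positions: p1 p2 0 p4 0 1 1 p8 1 1 1 0 0 1 0 p16 1 1 1 0 1 0 1 0 1 1 0 1 1 1 1
p1 (pos 1,3,5,7,9,11,13,15,17,19,21,23,25,27,29,31): XOR of data positions = 0⊕0⊕1⊕1⊕1⊕0⊕0⊕1⊕1⊕1⊕1⊕1⊕0⊕1⊕1 = 0
p2 (pos 2,3,6,7,10,11,14,15,18,19,22,23,26,27,30,31): XOR of data positions = 0⊕1⊕1⊕1⊕1⊕1⊕0⊕1⊕1⊕0⊕1⊕1⊕0⊕1⊕1 = 1
p4 (pos 4,5,6,7,12,13,14,15,20,21,22,23,28,29,30,31): XOR of data positions = 0⊕1⊕1⊕0⊕0⊕1⊕0⊕0⊕1⊕0⊕1⊕1⊕1⊕1⊕1 = 1
p8 (pos 8,9,10,11,12,13,14,15,24,25,26,27,28,29,30,31): XOR of data positions = 1⊕1⊕1⊕0⊕0⊕1⊕0⊕0⊕1⊕1⊕0⊕1⊕1⊕1⊕1 = 0
p16 (pos 16,17,18,19,20,21,22,23,24,25,26,27,28,29,30,31): XOR of data positions = 1⊕1⊕1⊕0⊕1⊕0⊕1⊕0⊕1⊕1⊕0⊕1⊕1⊕1⊕1 = 1
Codeword: 0101011011100101111010101101111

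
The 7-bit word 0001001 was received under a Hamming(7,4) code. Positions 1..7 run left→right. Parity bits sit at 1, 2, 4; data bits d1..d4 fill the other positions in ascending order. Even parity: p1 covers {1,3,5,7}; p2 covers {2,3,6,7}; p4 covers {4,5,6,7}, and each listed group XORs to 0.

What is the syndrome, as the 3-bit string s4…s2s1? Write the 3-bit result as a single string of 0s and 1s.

011

s1 (pos 1,3,5,7): 0⊕0⊕0⊕1 = 1
s2 (pos 2,3,6,7): 0⊕0⊕0⊕1 = 1
s4 (pos 4,5,6,7): 1⊕0⊕0⊕1 = 0
Syndrome s4…s1 = 011 → error at position 3.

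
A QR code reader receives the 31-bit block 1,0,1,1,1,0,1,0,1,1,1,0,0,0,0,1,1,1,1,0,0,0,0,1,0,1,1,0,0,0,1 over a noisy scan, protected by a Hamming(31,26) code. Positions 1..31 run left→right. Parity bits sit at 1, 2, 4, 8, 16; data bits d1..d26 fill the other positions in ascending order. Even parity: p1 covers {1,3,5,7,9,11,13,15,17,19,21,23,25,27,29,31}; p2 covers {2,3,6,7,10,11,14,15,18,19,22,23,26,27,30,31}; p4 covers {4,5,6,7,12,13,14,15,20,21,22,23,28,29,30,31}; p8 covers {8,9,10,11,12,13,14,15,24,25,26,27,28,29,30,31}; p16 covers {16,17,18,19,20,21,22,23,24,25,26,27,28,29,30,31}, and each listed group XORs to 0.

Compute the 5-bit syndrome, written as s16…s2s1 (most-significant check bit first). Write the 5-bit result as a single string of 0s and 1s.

s1 (pos 1,3,5,7,9,11,13,15,17,19,21,23,25,27,29,31): 1⊕1⊕1⊕1⊕1⊕1⊕0⊕0⊕1⊕1⊕0⊕0⊕0⊕1⊕0⊕1 = 0
s2 (pos 2,3,6,7,10,11,14,15,18,19,22,23,26,27,30,31): 0⊕1⊕0⊕1⊕1⊕1⊕0⊕0⊕1⊕1⊕0⊕0⊕1⊕1⊕0⊕1 = 1
s4 (pos 4,5,6,7,12,13,14,15,20,21,22,23,28,29,30,31): 1⊕1⊕0⊕1⊕0⊕0⊕0⊕0⊕0⊕0⊕0⊕0⊕0⊕0⊕0⊕1 = 0
s8 (pos 8,9,10,11,12,13,14,15,24,25,26,27,28,29,30,31): 0⊕1⊕1⊕1⊕0⊕0⊕0⊕0⊕1⊕0⊕1⊕1⊕0⊕0⊕0⊕1 = 1
s16 (pos 16,17,18,19,20,21,22,23,24,25,26,27,28,29,30,31): 1⊕1⊕1⊕1⊕0⊕0⊕0⊕0⊕1⊕0⊕1⊕1⊕0⊕0⊕0⊕1 = 0
Syndrome s16…s1 = 01010 → error at position 10.

01010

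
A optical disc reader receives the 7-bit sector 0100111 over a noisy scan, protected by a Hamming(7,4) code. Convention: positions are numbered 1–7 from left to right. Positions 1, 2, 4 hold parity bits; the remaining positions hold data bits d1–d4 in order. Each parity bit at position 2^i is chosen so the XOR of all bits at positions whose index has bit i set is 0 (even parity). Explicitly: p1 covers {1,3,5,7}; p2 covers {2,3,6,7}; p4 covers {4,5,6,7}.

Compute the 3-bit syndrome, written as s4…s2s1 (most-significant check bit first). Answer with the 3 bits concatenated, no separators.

110

s1 (pos 1,3,5,7): 0⊕0⊕1⊕1 = 0
s2 (pos 2,3,6,7): 1⊕0⊕1⊕1 = 1
s4 (pos 4,5,6,7): 0⊕1⊕1⊕1 = 1
Syndrome s4…s1 = 110 → error at position 6.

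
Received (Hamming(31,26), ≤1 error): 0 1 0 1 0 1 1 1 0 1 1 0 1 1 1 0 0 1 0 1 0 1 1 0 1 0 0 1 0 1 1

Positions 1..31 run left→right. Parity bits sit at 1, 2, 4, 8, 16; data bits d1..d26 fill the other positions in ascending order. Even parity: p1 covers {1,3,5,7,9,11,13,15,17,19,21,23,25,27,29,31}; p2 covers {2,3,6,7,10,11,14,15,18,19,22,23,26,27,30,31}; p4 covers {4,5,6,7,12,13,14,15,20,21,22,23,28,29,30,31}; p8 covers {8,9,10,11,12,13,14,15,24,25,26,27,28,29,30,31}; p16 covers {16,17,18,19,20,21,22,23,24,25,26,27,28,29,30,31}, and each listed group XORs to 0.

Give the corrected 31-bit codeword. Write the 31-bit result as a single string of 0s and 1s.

s1 (pos 1,3,5,7,9,11,13,15,17,19,21,23,25,27,29,31): 0⊕0⊕0⊕1⊕0⊕1⊕1⊕1⊕0⊕0⊕0⊕1⊕1⊕0⊕0⊕1 = 1
s2 (pos 2,3,6,7,10,11,14,15,18,19,22,23,26,27,30,31): 1⊕0⊕1⊕1⊕1⊕1⊕1⊕1⊕1⊕0⊕1⊕1⊕0⊕0⊕1⊕1 = 0
s4 (pos 4,5,6,7,12,13,14,15,20,21,22,23,28,29,30,31): 1⊕0⊕1⊕1⊕0⊕1⊕1⊕1⊕1⊕0⊕1⊕1⊕1⊕0⊕1⊕1 = 0
s8 (pos 8,9,10,11,12,13,14,15,24,25,26,27,28,29,30,31): 1⊕0⊕1⊕1⊕0⊕1⊕1⊕1⊕0⊕1⊕0⊕0⊕1⊕0⊕1⊕1 = 0
s16 (pos 16,17,18,19,20,21,22,23,24,25,26,27,28,29,30,31): 0⊕0⊕1⊕0⊕1⊕0⊕1⊕1⊕0⊕1⊕0⊕0⊕1⊕0⊕1⊕1 = 0
Syndrome s16…s1 = 00001 → error at position 1.
Flip position 1: 0101011101101110010101101001011 → 1101011101101110010101101001011

1101011101101110010101101001011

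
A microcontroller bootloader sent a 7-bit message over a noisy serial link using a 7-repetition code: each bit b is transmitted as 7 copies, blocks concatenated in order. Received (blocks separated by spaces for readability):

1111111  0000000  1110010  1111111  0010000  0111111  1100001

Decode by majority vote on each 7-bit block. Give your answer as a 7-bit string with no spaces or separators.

1011010

Block 1 (1111111): 7 ones → 1
Block 2 (0000000): 0 ones → 0
Block 3 (1110010): 4 ones → 1
Block 4 (1111111): 7 ones → 1
Block 5 (0010000): 1 one → 0
Block 6 (0111111): 6 ones → 1
Block 7 (1100001): 3 ones → 0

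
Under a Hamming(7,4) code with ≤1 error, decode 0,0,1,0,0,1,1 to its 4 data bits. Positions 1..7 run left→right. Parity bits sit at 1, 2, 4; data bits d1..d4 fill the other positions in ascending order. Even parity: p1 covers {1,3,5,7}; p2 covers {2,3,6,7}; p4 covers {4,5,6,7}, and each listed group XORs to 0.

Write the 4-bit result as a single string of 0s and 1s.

1011

s1 (pos 1,3,5,7): 0⊕1⊕0⊕1 = 0
s2 (pos 2,3,6,7): 0⊕1⊕1⊕1 = 1
s4 (pos 4,5,6,7): 0⊕0⊕1⊕1 = 0
Syndrome s4…s1 = 010 → error at position 2.
Flip position 2: 0010011 → 0110011
Read data bits from positions 3,5,6,7: 1011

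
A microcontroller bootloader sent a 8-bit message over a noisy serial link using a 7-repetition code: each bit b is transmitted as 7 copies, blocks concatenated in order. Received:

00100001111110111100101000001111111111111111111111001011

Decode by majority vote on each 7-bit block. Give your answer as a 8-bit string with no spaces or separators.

Block 1 (0010000): 1 one → 0
Block 2 (1111110): 6 ones → 1
Block 3 (1111001): 5 ones → 1
Block 4 (0100000): 1 one → 0
Block 5 (1111111): 7 ones → 1
Block 6 (1111111): 7 ones → 1
Block 7 (1111111): 7 ones → 1
Block 8 (1001011): 4 ones → 1

01101111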